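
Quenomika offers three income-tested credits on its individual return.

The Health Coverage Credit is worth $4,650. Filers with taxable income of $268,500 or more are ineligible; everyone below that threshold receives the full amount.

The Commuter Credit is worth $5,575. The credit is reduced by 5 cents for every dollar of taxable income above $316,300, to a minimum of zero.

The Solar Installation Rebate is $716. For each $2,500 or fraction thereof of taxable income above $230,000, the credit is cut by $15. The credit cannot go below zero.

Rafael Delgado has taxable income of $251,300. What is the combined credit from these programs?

Health Coverage Credit: $251,300 is below the $268,500 cutoff, so the full $4,650 applies.
Commuter Credit: $251,300 is at or below the $316,300 threshold, so the full $5,575 applies.
Solar Installation Rebate: income exceeds $230,000 by $21,300, which is 9 full-or-partial $2,500 increments; reduction = 9 × $15 = $135, leaving $581.
Total: $4,650 + $5,575 + $581 = $10,806.

$10,806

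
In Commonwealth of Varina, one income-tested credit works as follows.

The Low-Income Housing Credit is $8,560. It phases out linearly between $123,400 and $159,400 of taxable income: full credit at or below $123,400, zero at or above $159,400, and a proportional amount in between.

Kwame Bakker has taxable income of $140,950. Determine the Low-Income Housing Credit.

$4,387

Low-Income Housing Credit: $140,950 is $17,550 into a $36,000 phase-out range, leaving 18,450/36,000 of the credit: $8,560 × 18,450/36,000 = $4,387.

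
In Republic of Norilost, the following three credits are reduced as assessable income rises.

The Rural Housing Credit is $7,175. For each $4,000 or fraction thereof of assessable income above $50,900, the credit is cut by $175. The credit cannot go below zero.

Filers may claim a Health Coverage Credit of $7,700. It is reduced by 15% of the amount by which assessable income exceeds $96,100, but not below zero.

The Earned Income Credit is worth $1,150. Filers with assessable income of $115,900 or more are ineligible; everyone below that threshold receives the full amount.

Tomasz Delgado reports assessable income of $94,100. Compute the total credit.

Rural Housing Credit: income exceeds $50,900 by $43,200, which is 11 full-or-partial $4,000 increments; reduction = 11 × $175 = $1,925, leaving $5,250.
Health Coverage Credit: $94,100 is at or below the $96,100 threshold, so the full $7,700 applies.
Earned Income Credit: $94,100 is below the $115,900 cutoff, so the full $1,150 applies.
Total: $5,250 + $7,700 + $1,150 = $14,100.

$14,100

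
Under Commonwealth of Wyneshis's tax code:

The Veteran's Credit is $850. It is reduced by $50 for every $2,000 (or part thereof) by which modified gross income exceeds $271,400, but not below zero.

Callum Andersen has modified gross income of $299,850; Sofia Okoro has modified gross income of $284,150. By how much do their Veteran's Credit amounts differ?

$400

Callum ($299,850): Veteran's Credit: income exceeds $271,400 by $28,450, which is 15 full-or-partial $2,000 increments; reduction = 15 × $50 = $750, leaving $100.
Sofia ($284,150): Veteran's Credit: income exceeds $271,400 by $12,750, which is 7 full-or-partial $2,000 increments; reduction = 7 × $50 = $350, leaving $500.
Difference: |$100 − $500| = $400.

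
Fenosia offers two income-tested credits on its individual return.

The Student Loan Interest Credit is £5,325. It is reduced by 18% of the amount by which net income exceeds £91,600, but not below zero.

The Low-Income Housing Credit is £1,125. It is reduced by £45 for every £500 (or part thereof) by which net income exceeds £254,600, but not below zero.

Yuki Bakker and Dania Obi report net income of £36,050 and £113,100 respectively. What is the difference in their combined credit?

£3,870

Yuki (£36,050): Student Loan Interest Credit: £36,050 is at or below the £91,600 threshold, so the full £5,325 applies. Low-Income Housing Credit: £36,050 is at or below the £254,600 threshold, so the full £1,125 applies. total £5,325 + £1,125 = £6,450
Dania (£113,100): Student Loan Interest Credit: 18% of the £21,500 excess over £91,600 is £3,870; credit = £5,325 − £3,870 = £1,455. Low-Income Housing Credit: £113,100 is at or below the £254,600 threshold, so the full £1,125 applies. total £1,455 + £1,125 = £2,580
Difference: |£6,450 − £2,580| = £3,870.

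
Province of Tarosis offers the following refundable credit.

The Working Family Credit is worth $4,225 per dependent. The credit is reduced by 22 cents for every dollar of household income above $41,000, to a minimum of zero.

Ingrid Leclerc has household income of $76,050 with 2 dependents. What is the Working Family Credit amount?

$739

Working Family Credit: base = 2 × $4,225 = $8,450. 22% of the $35,050 excess over $41,000 is $7,711; credit = $8,450 − $7,711 = $739.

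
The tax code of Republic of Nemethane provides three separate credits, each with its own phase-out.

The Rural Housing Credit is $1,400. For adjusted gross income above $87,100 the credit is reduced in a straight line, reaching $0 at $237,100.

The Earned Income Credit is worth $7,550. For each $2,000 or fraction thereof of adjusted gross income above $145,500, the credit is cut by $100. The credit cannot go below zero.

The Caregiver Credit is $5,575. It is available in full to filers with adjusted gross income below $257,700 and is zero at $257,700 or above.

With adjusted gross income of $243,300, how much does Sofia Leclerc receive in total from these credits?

Rural Housing Credit: $243,300 is at or above $237,100, so the credit is $0.
Earned Income Credit: income exceeds $145,500 by $97,800, which is 49 full-or-partial $2,000 increments; reduction = 49 × $100 = $4,900, leaving $2,650.
Caregiver Credit: $243,300 is below the $257,700 cutoff, so the full $5,575 applies.
Total: $0 + $2,650 + $5,575 = $8,225.

$8,225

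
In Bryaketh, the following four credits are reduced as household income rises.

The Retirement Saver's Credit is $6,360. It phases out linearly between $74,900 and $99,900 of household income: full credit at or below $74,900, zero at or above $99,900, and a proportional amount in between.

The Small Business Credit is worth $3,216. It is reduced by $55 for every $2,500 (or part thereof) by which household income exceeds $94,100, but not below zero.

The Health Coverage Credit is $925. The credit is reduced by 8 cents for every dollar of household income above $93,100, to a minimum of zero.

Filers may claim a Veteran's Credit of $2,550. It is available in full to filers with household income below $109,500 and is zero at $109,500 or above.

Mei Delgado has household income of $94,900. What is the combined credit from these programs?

$7,764

Retirement Saver's Credit: $94,900 is $20,000 into a $25,000 phase-out range, leaving 5,000/25,000 of the credit: $6,360 × 5,000/25,000 = $1,272.
Small Business Credit: income exceeds $94,100 by $800, which is 1 full-or-partial $2,500 increment; reduction = 1 × $55 = $55, leaving $3,161.
Health Coverage Credit: 8% of the $1,800 excess over $93,100 is $144; credit = $925 − $144 = $781.
Veteran's Credit: $94,900 is below the $109,500 cutoff, so the full $2,550 applies.
Total: $1,272 + $3,161 + $781 + $2,550 = $7,764.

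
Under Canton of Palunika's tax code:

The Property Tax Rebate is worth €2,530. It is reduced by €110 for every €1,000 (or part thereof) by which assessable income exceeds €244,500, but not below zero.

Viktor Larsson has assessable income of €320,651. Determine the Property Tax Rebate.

Property Tax Rebate: income exceeds €244,500 by €76,151 → 77 increments × €110 = €8,470 ≥ base, so the credit is €0.

€0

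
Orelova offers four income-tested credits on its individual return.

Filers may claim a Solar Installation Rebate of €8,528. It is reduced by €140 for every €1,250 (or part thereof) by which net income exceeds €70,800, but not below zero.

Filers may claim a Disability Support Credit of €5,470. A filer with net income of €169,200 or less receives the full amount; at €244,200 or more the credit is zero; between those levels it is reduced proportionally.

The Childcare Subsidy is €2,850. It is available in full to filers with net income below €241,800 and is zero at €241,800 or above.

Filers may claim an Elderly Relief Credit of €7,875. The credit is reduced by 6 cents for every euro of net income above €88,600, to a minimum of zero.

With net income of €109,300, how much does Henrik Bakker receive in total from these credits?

Solar Installation Rebate: income exceeds €70,800 by €38,500, which is 31 full-or-partial €1,250 increments; reduction = 31 × €140 = €4,340, leaving €4,188.
Disability Support Credit: €109,300 is at or below the €169,200 threshold, so the full €5,470 applies.
Childcare Subsidy: €109,300 is below the €241,800 cutoff, so the full €2,850 applies.
Elderly Relief Credit: 6% of the €20,700 excess over €88,600 is €1,242; credit = €7,875 − €1,242 = €6,633.
Total: €4,188 + €5,470 + €2,850 + €6,633 = €19,141.

€19,141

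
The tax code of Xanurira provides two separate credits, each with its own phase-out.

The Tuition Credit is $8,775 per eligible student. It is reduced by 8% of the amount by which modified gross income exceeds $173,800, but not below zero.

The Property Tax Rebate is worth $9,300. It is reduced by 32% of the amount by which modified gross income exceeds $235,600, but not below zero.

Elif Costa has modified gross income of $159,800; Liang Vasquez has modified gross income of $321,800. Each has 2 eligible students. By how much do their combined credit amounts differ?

Elif ($159,800): Tuition Credit: base = 2 × $8,775 = $17,550. $159,800 is at or below the $173,800 threshold, so the full $17,550 applies. Property Tax Rebate: $159,800 is at or below the $235,600 threshold, so the full $9,300 applies. total $17,550 + $9,300 = $26,850
Liang ($321,800): Tuition Credit: base = 2 × $8,775 = $17,550. 8% of the $148,000 excess over $173,800 is $11,840; credit = $17,550 − $11,840 = $5,710. Property Tax Rebate: 32% of the $86,200 excess over $235,600 is $27,584 ≥ base, so the credit is $0. total $5,710 + $0 = $5,710
Difference: |$26,850 − $5,710| = $21,140.

$21,140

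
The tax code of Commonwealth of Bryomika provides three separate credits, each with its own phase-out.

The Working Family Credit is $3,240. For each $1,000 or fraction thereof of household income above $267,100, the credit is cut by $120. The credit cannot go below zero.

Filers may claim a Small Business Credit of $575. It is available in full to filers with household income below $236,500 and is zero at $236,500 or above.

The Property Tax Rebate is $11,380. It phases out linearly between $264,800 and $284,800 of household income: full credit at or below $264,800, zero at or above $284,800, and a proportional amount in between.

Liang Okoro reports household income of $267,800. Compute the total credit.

$12,793

Working Family Credit: income exceeds $267,100 by $700, which is 1 full-or-partial $1,000 increment; reduction = 1 × $120 = $120, leaving $3,120.
Small Business Credit: $267,800 meets or exceeds the $236,500 cutoff, so the credit is $0.
Property Tax Rebate: $267,800 is $3,000 into a $20,000 phase-out range, leaving 17,000/20,000 of the credit: $11,380 × 17,000/20,000 = $9,673.
Total: $3,120 + $0 + $9,673 = $12,793.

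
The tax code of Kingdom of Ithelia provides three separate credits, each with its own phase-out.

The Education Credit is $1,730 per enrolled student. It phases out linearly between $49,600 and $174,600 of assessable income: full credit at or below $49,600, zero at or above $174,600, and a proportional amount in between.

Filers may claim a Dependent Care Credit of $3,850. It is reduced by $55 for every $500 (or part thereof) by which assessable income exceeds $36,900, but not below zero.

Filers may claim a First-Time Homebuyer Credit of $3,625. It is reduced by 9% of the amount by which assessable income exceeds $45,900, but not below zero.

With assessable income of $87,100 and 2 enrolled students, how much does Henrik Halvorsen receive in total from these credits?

Education Credit: base = 2 × $1,730 = $3,460. $87,100 is $37,500 into a $125,000 phase-out range, leaving 87,500/125,000 of the credit: $3,460 × 87,500/125,000 = $2,422.
Dependent Care Credit: income exceeds $36,900 by $50,200 → 101 increments × $55 = $5,555 ≥ base, so the credit is $0.
First-Time Homebuyer Credit: 9% of the $41,200 excess over $45,900 is $3,708 ≥ base, so the credit is $0.
Total: $2,422 + $0 + $0 = $2,422.

$2,422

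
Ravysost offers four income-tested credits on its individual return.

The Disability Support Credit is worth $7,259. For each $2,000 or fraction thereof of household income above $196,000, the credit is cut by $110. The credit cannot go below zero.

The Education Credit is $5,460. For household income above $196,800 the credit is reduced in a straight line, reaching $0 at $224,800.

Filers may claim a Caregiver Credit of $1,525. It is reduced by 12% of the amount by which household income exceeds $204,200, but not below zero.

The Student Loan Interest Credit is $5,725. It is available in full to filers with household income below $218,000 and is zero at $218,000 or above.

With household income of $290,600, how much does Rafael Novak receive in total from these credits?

Disability Support Credit: income exceeds $196,000 by $94,600, which is 48 full-or-partial $2,000 increments; reduction = 48 × $110 = $5,280, leaving $1,979.
Education Credit: $290,600 is at or above $224,800, so the credit is $0.
Caregiver Credit: 12% of the $86,400 excess over $204,200 is $10,368 ≥ base, so the credit is $0.
Student Loan Interest Credit: $290,600 meets or exceeds the $218,000 cutoff, so the credit is $0.
Total: $1,979 + $0 + $0 + $0 = $1,979.

$1,979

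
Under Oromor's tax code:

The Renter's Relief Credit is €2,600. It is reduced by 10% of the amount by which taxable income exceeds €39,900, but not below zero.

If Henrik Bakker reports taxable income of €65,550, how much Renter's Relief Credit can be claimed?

€35

Renter's Relief Credit: 10% of the €25,650 excess over €39,900 is €2,565; credit = €2,600 − €2,565 = €35.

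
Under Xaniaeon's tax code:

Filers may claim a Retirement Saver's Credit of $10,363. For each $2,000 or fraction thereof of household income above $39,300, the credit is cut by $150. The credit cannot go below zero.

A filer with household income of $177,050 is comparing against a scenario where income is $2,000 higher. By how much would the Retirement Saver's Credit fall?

At $177,050 — income exceeds $39,300 by $137,750, which is 69 full-or-partial $2,000 increments; reduction = 69 × $150 = $10,350, leaving $13.
At $179,050 — income exceeds $39,300 by $139,750 → 70 increments × $150 = $10,500 ≥ base, so the credit is $0.
Lost: $13 − $0 = $13.

$13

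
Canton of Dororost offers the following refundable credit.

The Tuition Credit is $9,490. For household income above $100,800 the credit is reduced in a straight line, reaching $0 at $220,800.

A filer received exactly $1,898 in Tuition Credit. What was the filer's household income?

$196,800

$1,898 is 1,898/9,490 of the full $9,490, so 7,592/9,490 of the $120,000 range has been used: income = $100,800 + $120,000 × 7,592/9,490 = $196,800.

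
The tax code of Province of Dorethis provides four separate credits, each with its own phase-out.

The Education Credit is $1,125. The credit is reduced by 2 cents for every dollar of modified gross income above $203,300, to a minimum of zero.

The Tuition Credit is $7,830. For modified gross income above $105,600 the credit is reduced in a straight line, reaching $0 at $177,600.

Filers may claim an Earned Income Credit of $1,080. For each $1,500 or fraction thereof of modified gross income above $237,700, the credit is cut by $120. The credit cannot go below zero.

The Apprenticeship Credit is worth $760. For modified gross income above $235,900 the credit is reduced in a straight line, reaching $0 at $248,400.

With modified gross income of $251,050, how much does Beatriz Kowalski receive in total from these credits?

$170

Education Credit: 2% of the $47,750 excess over $203,300 is $955; credit = $1,125 − $955 = $170.
Tuition Credit: $251,050 is at or above $177,600, so the credit is $0.
Earned Income Credit: income exceeds $237,700 by $13,350 → 9 increments × $120 = $1,080 ≥ base, so the credit is $0.
Apprenticeship Credit: $251,050 is at or above $248,400, so the credit is $0.
Total: $170 + $0 + $0 + $0 = $170.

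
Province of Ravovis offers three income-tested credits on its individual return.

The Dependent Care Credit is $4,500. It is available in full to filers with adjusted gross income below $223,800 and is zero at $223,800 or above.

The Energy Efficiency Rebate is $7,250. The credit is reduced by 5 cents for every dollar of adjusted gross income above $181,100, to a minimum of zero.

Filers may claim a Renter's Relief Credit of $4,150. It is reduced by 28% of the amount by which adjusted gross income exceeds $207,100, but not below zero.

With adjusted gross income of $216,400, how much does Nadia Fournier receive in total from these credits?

Dependent Care Credit: $216,400 is below the $223,800 cutoff, so the full $4,500 applies.
Energy Efficiency Rebate: 5% of the $35,300 excess over $181,100 is $1,765; credit = $7,250 − $1,765 = $5,485.
Renter's Relief Credit: 28% of the $9,300 excess over $207,100 is $2,604; credit = $4,150 − $2,604 = $1,546.
Total: $4,500 + $5,485 + $1,546 = $11,531.

$11,531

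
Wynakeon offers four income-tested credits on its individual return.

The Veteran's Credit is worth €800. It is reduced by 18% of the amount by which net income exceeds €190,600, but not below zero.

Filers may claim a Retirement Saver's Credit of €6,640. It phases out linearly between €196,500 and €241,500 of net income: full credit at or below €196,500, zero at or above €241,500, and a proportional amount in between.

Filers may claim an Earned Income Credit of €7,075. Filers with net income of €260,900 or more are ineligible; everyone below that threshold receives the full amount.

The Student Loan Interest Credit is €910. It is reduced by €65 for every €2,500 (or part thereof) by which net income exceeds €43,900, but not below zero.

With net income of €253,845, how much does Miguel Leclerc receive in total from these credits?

€7,075

Veteran's Credit: 18% of the €63,245 excess over €190,600 is €11,384.10 ≥ base, so the credit is €0.
Retirement Saver's Credit: €253,845 is at or above €241,500, so the credit is €0.
Earned Income Credit: €253,845 is below the €260,900 cutoff, so the full €7,075 applies.
Student Loan Interest Credit: income exceeds €43,900 by €209,945 → 84 increments × €65 = €5,460 ≥ base, so the credit is €0.
Total: €0 + €0 + €7,075 + €0 = €7,075.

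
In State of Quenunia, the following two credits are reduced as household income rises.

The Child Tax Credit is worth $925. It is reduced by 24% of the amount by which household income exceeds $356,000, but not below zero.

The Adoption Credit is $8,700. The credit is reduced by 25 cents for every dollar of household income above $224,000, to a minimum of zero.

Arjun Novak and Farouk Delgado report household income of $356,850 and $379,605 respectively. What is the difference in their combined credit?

Arjun ($356,850): Child Tax Credit: 24% of the $850 excess over $356,000 is $204; credit = $925 − $204 = $721. Adoption Credit: 25% of the $132,850 excess over $224,000 is $33,212.50 ≥ base, so the credit is $0. total $721 + $0 = $721
Farouk ($379,605): Child Tax Credit: 24% of the $23,605 excess over $356,000 is $5,665.20 ≥ base, so the credit is $0. Adoption Credit: 25% of the $155,605 excess over $224,000 is $38,901.25 ≥ base, so the credit is $0. total $0 + $0 = $0
Difference: |$721 − $0| = $721.

$721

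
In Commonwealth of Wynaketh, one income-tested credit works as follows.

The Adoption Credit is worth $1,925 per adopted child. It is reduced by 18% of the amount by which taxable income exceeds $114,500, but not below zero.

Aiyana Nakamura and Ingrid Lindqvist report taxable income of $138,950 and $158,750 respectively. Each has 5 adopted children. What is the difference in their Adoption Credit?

$3,564

Aiyana ($138,950): Adoption Credit: base = 5 × $1,925 = $9,625. 18% of the $24,450 excess over $114,500 is $4,401; credit = $9,625 − $4,401 = $5,224.
Ingrid ($158,750): Adoption Credit: base = 5 × $1,925 = $9,625. 18% of the $44,250 excess over $114,500 is $7,965; credit = $9,625 − $7,965 = $1,660.
Difference: |$5,224 − $1,660| = $3,564.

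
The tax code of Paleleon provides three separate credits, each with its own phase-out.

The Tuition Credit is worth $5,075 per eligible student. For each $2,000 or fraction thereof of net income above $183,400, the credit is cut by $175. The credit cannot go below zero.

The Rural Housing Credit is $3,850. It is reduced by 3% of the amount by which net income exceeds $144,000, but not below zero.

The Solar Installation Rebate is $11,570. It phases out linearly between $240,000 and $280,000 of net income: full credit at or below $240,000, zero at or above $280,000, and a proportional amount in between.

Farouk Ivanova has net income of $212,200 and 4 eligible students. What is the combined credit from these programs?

$31,049

Tuition Credit: base = 4 × $5,075 = $20,300. income exceeds $183,400 by $28,800, which is 15 full-or-partial $2,000 increments; reduction = 15 × $175 = $2,625, leaving $17,675.
Rural Housing Credit: 3% of the $68,200 excess over $144,000 is $2,046; credit = $3,850 − $2,046 = $1,804.
Solar Installation Rebate: $212,200 is at or below the $240,000 threshold, so the full $11,570 applies.
Total: $17,675 + $1,804 + $11,570 = $31,049.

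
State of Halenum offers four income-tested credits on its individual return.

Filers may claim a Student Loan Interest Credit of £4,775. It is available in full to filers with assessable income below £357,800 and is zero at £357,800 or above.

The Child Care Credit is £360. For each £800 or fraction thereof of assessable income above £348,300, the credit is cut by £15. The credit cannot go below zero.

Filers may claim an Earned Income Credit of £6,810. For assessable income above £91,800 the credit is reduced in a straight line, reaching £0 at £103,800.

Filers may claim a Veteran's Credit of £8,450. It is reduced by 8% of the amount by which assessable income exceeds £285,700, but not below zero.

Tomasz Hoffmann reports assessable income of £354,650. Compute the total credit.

£7,949

Student Loan Interest Credit: £354,650 is below the £357,800 cutoff, so the full £4,775 applies.
Child Care Credit: income exceeds £348,300 by £6,350, which is 8 full-or-partial £800 increments; reduction = 8 × £15 = £120, leaving £240.
Earned Income Credit: £354,650 is at or above £103,800, so the credit is £0.
Veteran's Credit: 8% of the £68,950 excess over £285,700 is £5,516; credit = £8,450 − £5,516 = £2,934.
Total: £4,775 + £240 + £0 + £2,934 = £7,949.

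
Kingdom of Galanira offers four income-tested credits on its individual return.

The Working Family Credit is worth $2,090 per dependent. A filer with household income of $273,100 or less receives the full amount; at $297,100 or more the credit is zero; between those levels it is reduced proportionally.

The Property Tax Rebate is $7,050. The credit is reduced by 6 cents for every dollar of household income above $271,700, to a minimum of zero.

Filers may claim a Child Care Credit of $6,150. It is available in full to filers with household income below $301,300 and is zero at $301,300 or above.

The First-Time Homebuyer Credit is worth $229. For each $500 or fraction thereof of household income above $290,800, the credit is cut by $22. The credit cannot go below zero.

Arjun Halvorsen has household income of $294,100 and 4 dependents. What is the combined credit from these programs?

$12,976

Working Family Credit: base = 4 × $2,090 = $8,360. $294,100 is $21,000 into a $24,000 phase-out range, leaving 3,000/24,000 of the credit: $8,360 × 3,000/24,000 = $1,045.
Property Tax Rebate: 6% of the $22,400 excess over $271,700 is $1,344; credit = $7,050 − $1,344 = $5,706.
Child Care Credit: $294,100 is below the $301,300 cutoff, so the full $6,150 applies.
First-Time Homebuyer Credit: income exceeds $290,800 by $3,300, which is 7 full-or-partial $500 increments; reduction = 7 × $22 = $154, leaving $75.
Total: $1,045 + $5,706 + $6,150 + $75 = $12,976.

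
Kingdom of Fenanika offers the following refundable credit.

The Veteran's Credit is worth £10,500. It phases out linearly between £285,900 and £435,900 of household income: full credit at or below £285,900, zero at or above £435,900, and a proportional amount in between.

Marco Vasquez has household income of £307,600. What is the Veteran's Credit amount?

Veteran's Credit: £307,600 is £21,700 into a £150,000 phase-out range, leaving 128,300/150,000 of the credit: £10,500 × 128,300/150,000 = £8,981.

£8,981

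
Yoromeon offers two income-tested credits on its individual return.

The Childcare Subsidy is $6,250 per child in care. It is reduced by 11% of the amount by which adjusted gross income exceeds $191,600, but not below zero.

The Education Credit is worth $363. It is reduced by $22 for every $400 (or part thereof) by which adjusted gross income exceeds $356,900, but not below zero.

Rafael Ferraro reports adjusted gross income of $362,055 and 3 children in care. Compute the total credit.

$77

Childcare Subsidy: base = 3 × $6,250 = $18,750. 11% of the $170,455 excess over $191,600 is $18,750.05 ≥ base, so the credit is $0.
Education Credit: income exceeds $356,900 by $5,155, which is 13 full-or-partial $400 increments; reduction = 13 × $22 = $286, leaving $77.
Total: $0 + $77 = $77.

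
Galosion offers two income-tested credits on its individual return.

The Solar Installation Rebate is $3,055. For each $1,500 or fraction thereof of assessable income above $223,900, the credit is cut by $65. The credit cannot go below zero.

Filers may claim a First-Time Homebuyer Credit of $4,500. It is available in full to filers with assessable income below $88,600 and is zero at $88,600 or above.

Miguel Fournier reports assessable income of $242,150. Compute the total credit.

$2,210

Solar Installation Rebate: income exceeds $223,900 by $18,250, which is 13 full-or-partial $1,500 increments; reduction = 13 × $65 = $845, leaving $2,210.
First-Time Homebuyer Credit: $242,150 meets or exceeds the $88,600 cutoff, so the credit is $0.
Total: $2,210 + $0 = $2,210.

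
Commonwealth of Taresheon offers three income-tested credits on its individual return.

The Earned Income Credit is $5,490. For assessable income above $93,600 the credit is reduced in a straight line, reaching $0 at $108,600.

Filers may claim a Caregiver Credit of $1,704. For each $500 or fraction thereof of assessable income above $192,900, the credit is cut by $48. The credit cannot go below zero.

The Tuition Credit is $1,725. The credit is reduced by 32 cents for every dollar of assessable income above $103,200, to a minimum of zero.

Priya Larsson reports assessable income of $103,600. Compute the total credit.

$5,131

Earned Income Credit: $103,600 is $10,000 into a $15,000 phase-out range, leaving 5,000/15,000 of the credit: $5,490 × 5,000/15,000 = $1,830.
Caregiver Credit: $103,600 is at or below the $192,900 threshold, so the full $1,704 applies.
Tuition Credit: 32% of the $400 excess over $103,200 is $128; credit = $1,725 − $128 = $1,597.
Total: $1,830 + $1,704 + $1,597 = $5,131.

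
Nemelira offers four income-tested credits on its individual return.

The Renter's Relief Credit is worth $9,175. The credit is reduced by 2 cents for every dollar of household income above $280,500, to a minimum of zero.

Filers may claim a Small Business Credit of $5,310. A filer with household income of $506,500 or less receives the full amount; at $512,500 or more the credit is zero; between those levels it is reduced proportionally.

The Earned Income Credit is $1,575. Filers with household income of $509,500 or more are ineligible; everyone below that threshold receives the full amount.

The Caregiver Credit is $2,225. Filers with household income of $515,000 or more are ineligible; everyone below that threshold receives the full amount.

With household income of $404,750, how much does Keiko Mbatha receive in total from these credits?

Renter's Relief Credit: 2% of the $124,250 excess over $280,500 is $2,485; credit = $9,175 − $2,485 = $6,690.
Small Business Credit: $404,750 is at or below the $506,500 threshold, so the full $5,310 applies.
Earned Income Credit: $404,750 is below the $509,500 cutoff, so the full $1,575 applies.
Caregiver Credit: $404,750 is below the $515,000 cutoff, so the full $2,225 applies.
Total: $6,690 + $5,310 + $1,575 + $2,225 = $15,800.

$15,800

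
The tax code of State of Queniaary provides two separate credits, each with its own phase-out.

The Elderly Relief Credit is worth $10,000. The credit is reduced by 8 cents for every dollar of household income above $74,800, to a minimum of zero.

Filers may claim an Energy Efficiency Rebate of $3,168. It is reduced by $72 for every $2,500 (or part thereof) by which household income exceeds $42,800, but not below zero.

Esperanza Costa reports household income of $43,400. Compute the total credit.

$13,096

Elderly Relief Credit: $43,400 is at or below the $74,800 threshold, so the full $10,000 applies.
Energy Efficiency Rebate: income exceeds $42,800 by $600, which is 1 full-or-partial $2,500 increment; reduction = 1 × $72 = $72, leaving $3,096.
Total: $10,000 + $3,096 = $13,096.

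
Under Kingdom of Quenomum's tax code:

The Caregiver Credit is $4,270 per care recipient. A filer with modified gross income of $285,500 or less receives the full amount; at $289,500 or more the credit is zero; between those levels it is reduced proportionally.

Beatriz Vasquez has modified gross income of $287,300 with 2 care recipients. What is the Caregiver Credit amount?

$4,697

Caregiver Credit: base = 2 × $4,270 = $8,540. $287,300 is $1,800 into a $4,000 phase-out range, leaving 2,200/4,000 of the credit: $8,540 × 2,200/4,000 = $4,697.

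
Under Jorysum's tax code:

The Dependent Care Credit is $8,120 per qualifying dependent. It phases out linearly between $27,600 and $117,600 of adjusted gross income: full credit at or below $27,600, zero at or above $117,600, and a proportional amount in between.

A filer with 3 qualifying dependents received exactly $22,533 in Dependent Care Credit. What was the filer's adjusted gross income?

Full credit = 3 × $8,120 = $24,360.
$22,533 is 22,533/24,360 of the full $24,360, so 1,827/24,360 of the $90,000 range has been used: income = $27,600 + $90,000 × 1,827/24,360 = $34,350.

$34,350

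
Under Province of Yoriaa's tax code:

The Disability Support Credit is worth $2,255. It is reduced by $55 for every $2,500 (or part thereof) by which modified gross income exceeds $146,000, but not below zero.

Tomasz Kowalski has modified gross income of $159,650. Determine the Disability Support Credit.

Disability Support Credit: income exceeds $146,000 by $13,650, which is 6 full-or-partial $2,500 increments; reduction = 6 × $55 = $330, leaving $1,925.

$1,925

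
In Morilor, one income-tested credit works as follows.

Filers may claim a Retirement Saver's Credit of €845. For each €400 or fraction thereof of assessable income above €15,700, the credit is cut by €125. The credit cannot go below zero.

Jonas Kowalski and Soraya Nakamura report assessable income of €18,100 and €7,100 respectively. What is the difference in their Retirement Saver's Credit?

Jonas (€18,100): Retirement Saver's Credit: income exceeds €15,700 by €2,400, which is 6 full-or-partial €400 increments; reduction = 6 × €125 = €750, leaving €95.
Soraya (€7,100): Retirement Saver's Credit: €7,100 is at or below the €15,700 threshold, so the full €845 applies.
Difference: |€95 − €845| = €750.

€750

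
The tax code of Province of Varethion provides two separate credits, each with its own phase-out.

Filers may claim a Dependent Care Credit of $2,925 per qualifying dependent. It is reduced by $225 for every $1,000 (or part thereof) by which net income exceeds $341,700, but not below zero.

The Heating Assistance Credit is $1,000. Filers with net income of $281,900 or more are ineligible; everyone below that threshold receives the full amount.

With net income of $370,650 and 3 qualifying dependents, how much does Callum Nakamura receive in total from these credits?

Dependent Care Credit: base = 3 × $2,925 = $8,775. income exceeds $341,700 by $28,950, which is 29 full-or-partial $1,000 increments; reduction = 29 × $225 = $6,525, leaving $2,250.
Heating Assistance Credit: $370,650 meets or exceeds the $281,900 cutoff, so the credit is $0.
Total: $2,250 + $0 = $2,250.

$2,250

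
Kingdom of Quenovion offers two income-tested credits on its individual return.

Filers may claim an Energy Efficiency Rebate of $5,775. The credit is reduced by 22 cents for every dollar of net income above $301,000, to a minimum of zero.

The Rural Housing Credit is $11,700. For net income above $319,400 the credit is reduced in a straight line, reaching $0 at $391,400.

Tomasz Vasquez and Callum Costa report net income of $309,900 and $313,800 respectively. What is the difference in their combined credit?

$858

Tomasz ($309,900): Energy Efficiency Rebate: 22% of the $8,900 excess over $301,000 is $1,958; credit = $5,775 − $1,958 = $3,817. Rural Housing Credit: $309,900 is at or below the $319,400 threshold, so the full $11,700 applies. total $3,817 + $11,700 = $15,517
Callum ($313,800): Energy Efficiency Rebate: 22% of the $12,800 excess over $301,000 is $2,816; credit = $5,775 − $2,816 = $2,959. Rural Housing Credit: $313,800 is at or below the $319,400 threshold, so the full $11,700 applies. total $2,959 + $11,700 = $14,659
Difference: |$15,517 − $14,659| = $858.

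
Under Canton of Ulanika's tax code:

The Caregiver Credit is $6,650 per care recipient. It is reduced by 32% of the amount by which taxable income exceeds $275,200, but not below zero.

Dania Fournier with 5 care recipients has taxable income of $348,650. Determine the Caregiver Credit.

Caregiver Credit: base = 5 × $6,650 = $33,250. 32% of the $73,450 excess over $275,200 is $23,504; credit = $33,250 − $23,504 = $9,746.

$9,746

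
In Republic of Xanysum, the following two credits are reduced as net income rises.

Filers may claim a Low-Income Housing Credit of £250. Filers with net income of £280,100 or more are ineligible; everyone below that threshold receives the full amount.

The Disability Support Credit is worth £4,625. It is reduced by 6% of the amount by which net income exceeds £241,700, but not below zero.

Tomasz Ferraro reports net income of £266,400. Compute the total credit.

£3,393

Low-Income Housing Credit: £266,400 is below the £280,100 cutoff, so the full £250 applies.
Disability Support Credit: 6% of the £24,700 excess over £241,700 is £1,482; credit = £4,625 − £1,482 = £3,143.
Total: £250 + £3,143 = £3,393.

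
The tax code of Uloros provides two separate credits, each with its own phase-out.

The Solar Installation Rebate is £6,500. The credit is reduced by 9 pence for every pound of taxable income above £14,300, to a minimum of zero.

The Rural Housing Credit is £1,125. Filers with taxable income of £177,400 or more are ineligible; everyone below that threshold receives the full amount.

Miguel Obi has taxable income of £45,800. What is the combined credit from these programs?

£4,790

Solar Installation Rebate: 9% of the £31,500 excess over £14,300 is £2,835; credit = £6,500 − £2,835 = £3,665.
Rural Housing Credit: £45,800 is below the £177,400 cutoff, so the full £1,125 applies.
Total: £3,665 + £1,125 = £4,790.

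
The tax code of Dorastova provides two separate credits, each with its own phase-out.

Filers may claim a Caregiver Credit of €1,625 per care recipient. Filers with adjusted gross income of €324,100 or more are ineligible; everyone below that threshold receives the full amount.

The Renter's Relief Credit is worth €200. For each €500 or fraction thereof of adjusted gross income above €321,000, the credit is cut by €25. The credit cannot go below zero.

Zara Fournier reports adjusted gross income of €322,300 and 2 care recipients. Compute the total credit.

Caregiver Credit: base = 2 × €1,625 = €3,250. €322,300 is below the €324,100 cutoff, so the full €3,250 applies.
Renter's Relief Credit: income exceeds €321,000 by €1,300, which is 3 full-or-partial €500 increments; reduction = 3 × €25 = €75, leaving €125.
Total: €3,250 + €125 = €3,375.

€3,375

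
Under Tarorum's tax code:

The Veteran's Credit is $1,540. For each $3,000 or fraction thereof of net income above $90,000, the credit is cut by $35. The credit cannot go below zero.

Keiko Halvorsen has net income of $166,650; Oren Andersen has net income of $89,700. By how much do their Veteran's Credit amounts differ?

$910

Keiko ($166,650): Veteran's Credit: income exceeds $90,000 by $76,650, which is 26 full-or-partial $3,000 increments; reduction = 26 × $35 = $910, leaving $630.
Oren ($89,700): Veteran's Credit: $89,700 is at or below the $90,000 threshold, so the full $1,540 applies.
Difference: |$630 − $1,540| = $910.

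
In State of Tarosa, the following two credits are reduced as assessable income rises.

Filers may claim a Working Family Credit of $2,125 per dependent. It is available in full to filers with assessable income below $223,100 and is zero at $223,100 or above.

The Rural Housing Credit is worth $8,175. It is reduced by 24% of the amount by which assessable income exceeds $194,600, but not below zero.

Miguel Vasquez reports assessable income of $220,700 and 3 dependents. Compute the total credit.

Working Family Credit: base = 3 × $2,125 = $6,375. $220,700 is below the $223,100 cutoff, so the full $6,375 applies.
Rural Housing Credit: 24% of the $26,100 excess over $194,600 is $6,264; credit = $8,175 − $6,264 = $1,911.
Total: $6,375 + $1,911 = $8,286.

$8,286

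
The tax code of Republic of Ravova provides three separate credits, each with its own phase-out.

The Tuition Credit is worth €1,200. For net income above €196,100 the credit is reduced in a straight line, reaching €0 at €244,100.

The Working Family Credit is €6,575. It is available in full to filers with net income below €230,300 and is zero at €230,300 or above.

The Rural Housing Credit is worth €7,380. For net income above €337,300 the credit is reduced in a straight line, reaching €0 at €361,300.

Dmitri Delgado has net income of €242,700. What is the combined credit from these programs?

Tuition Credit: €242,700 is €46,600 into a €48,000 phase-out range, leaving 1,400/48,000 of the credit: €1,200 × 1,400/48,000 = €35.
Working Family Credit: €242,700 meets or exceeds the €230,300 cutoff, so the credit is €0.
Rural Housing Credit: €242,700 is at or below the €337,300 threshold, so the full €7,380 applies.
Total: €35 + €0 + €7,380 = €7,415.

€7,415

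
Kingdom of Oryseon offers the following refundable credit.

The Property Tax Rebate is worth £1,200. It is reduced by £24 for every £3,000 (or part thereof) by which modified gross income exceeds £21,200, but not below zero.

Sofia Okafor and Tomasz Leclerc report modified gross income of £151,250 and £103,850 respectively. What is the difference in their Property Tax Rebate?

£384

Sofia (£151,250): Property Tax Rebate: income exceeds £21,200 by £130,050, which is 44 full-or-partial £3,000 increments; reduction = 44 × £24 = £1,056, leaving £144.
Tomasz (£103,850): Property Tax Rebate: income exceeds £21,200 by £82,650, which is 28 full-or-partial £3,000 increments; reduction = 28 × £24 = £672, leaving £528.
Difference: |£144 − £528| = £384.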